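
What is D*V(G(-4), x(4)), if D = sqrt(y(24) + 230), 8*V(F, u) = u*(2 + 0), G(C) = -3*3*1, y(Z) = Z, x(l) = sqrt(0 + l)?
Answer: sqrt(254)/2 ≈ 7.9687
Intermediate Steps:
x(l) = sqrt(l)
G(C) = -9 (G(C) = -9*1 = -9)
V(F, u) = u/4 (V(F, u) = (u*(2 + 0))/8 = (u*2)/8 = (2*u)/8 = u/4)
D = sqrt(254) (D = sqrt(24 + 230) = sqrt(254) ≈ 15.937)
D*V(G(-4), x(4)) = sqrt(254)*(sqrt(4)/4) = sqrt(254)*((1/4)*2) = sqrt(254)*(1/2) = sqrt(254)/2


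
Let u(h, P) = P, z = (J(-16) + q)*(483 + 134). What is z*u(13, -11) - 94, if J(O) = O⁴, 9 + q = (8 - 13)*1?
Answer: -444697908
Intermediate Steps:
q = -14 (q = -9 + (8 - 13)*1 = -9 - 5*1 = -9 - 5 = -14)
z = 40427074 (z = ((-16)⁴ - 14)*(483 + 134) = (65536 - 14)*617 = 65522*617 = 40427074)
z*u(13, -11) - 94 = 40427074*(-11) - 94 = -444697814 - 94 = -444697908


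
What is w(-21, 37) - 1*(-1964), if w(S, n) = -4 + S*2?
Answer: 1918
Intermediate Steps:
w(S, n) = -4 + 2*S
w(-21, 37) - 1*(-1964) = (-4 + 2*(-21)) - 1*(-1964) = (-4 - 42) + 1964 = -46 + 1964 = 1918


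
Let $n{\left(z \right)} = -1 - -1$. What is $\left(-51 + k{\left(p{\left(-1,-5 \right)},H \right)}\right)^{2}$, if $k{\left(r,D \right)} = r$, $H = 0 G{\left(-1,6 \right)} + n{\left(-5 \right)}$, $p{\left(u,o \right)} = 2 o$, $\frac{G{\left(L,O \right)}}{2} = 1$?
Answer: $3721$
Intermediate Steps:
$n{\left(z \right)} = 0$ ($n{\left(z \right)} = -1 + 1 = 0$)
$G{\left(L,O \right)} = 2$ ($G{\left(L,O \right)} = 2 \cdot 1 = 2$)
$H = 0$ ($H = 0 \cdot 2 + 0 = 0 + 0 = 0$)
$\left(-51 + k{\left(p{\left(-1,-5 \right)},H \right)}\right)^{2} = \left(-51 + 2 \left(-5\right)\right)^{2} = \left(-51 - 10\right)^{2} = \left(-61\right)^{2} = 3721$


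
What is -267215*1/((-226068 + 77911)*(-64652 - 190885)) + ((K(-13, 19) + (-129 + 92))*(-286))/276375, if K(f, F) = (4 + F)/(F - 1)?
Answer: 35156437021784/951222332138625 ≈ 0.036959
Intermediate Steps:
K(f, F) = (4 + F)/(-1 + F)
-267215*1/((-226068 + 77911)*(-64652 - 190885)) + ((K(-13, 19) + (-129 + 92))*(-286))/276375 = -267215*1/((-226068 + 77911)*(-64652 - 190885)) + (((4 + 19)/(-1 + 19) + (-129 + 92))*(-286))/276375 = -267215/((-148157*(-255537))) + ((23/18 - 37)*(-286))*(1/276375) = -267215/37859595309 + (((1/18)*23 - 37)*(-286))*(1/276375) = -267215*1/37859595309 + ((23/18 - 37)*(-286))*(1/276375) = -267215/37859595309 - 643/18*(-286)*(1/276375) = -267215/37859595309 + (91949/9)*(1/276375) = -267215/37859595309 + 8359/226125 = 35156437021784/951222332138625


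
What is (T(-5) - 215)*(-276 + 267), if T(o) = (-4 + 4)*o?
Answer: 1935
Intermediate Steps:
T(o) = 0 (T(o) = 0*o = 0)
(T(-5) - 215)*(-276 + 267) = (0 - 215)*(-276 + 267) = -215*(-9) = 1935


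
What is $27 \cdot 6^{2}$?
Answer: $972$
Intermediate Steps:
$27 \cdot 6^{2} = 27 \cdot 36 = 972$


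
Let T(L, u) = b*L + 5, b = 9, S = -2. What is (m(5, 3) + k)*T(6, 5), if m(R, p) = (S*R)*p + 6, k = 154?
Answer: 7670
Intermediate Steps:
T(L, u) = 5 + 9*L (T(L, u) = 9*L + 5 = 5 + 9*L)
m(R, p) = 6 - 2*R*p (m(R, p) = (-2*R)*p + 6 = -2*R*p + 6 = 6 - 2*R*p)
(m(5, 3) + k)*T(6, 5) = ((6 - 2*5*3) + 154)*(5 + 9*6) = ((6 - 30) + 154)*(5 + 54) = (-24 + 154)*59 = 130*59 = 7670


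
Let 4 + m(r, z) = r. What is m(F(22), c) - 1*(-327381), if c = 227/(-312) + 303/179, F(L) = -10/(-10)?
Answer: 327378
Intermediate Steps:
F(L) = 1 (F(L) = -10*(-⅒) = 1)
c = 53903/55848 (c = 227*(-1/312) + 303*(1/179) = -227/312 + 303/179 = 53903/55848 ≈ 0.96517)
m(r, z) = -4 + r
m(F(22), c) - 1*(-327381) = (-4 + 1) - 1*(-327381) = -3 + 327381 = 327378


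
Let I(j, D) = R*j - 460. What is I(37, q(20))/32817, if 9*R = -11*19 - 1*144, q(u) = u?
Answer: -17201/295353 ≈ -0.058239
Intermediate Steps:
R = -353/9 (R = (-11*19 - 1*144)/9 = (-209 - 144)/9 = (⅑)*(-353) = -353/9 ≈ -39.222)
I(j, D) = -460 - 353*j/9 (I(j, D) = -353*j/9 - 460 = -460 - 353*j/9)
I(37, q(20))/32817 = (-460 - 353/9*37)/32817 = (-460 - 13061/9)*(1/32817) = -17201/9*1/32817 = -17201/295353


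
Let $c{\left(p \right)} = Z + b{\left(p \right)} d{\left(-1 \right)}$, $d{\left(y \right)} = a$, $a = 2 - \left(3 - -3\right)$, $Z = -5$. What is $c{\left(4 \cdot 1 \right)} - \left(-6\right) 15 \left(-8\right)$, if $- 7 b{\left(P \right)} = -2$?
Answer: $- \frac{5083}{7} \approx -726.14$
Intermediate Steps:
$b{\left(P \right)} = \frac{2}{7}$ ($b{\left(P \right)} = \left(- \frac{1}{7}\right) \left(-2\right) = \frac{2}{7}$)
$a = -4$ ($a = 2 - \left(3 + 3\right) = 2 - 6 = -4$)
$d{\left(y \right)} = -4$
$c{\left(p \right)} = - \frac{43}{7}$ ($c{\left(p \right)} = -5 + \frac{2}{7} \left(-4\right) = -5 - \frac{8}{7} = - \frac{43}{7}$)
$c{\left(4 \cdot 1 \right)} - \left(-6\right) 15 \left(-8\right) = - \frac{43}{7} - \left(-6\right) 15 \left(-8\right) = - \frac{43}{7} - \left(-90\right) \left(-8\right) = - \frac{43}{7} - 720 = - \frac{5083}{7}$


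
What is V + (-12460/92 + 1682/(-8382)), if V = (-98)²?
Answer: 912684064/96393 ≈ 9468.4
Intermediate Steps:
V = 9604
V + (-12460/92 + 1682/(-8382)) = 9604 + (-12460/92 + 1682/(-8382)) = 9604 + (-12460*1/92 + 1682*(-1/8382)) = 9604 + (-3115/23 - 841/4191) = 9604 - 13074308/96393 = 912684064/96393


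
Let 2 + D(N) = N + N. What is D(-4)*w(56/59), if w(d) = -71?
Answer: 710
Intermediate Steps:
D(N) = -2 + 2*N (D(N) = -2 + (N + N) = -2 + 2*N)
D(-4)*w(56/59) = (-2 + 2*(-4))*(-71) = (-2 - 8)*(-71) = -10*(-71) = 710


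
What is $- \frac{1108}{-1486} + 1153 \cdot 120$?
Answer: $\frac{102802034}{743} \approx 1.3836 \cdot 10^{5}$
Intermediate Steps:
$- \frac{1108}{-1486} + 1153 \cdot 120 = \left(-1108\right) \left(- \frac{1}{1486}\right) + 138360 = \frac{554}{743} + 138360 = \frac{102802034}{743}$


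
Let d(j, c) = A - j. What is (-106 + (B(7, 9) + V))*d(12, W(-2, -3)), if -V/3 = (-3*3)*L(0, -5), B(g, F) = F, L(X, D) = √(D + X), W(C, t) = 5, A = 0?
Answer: 1164 - 324*I*√5 ≈ 1164.0 - 724.49*I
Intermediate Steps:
V = 27*I*√5 (V = -3*(-3*3)*√(-5 + 0) = -(-27)*√(-5) = -(-27)*I*√5 = 27*I*√5 ≈ 60.374*I)
d(j, c) = -j (d(j, c) = 0 - j = -j)
(-106 + (B(7, 9) + V))*d(12, W(-2, -3)) = (-106 + (9 + 27*I*√5))*(-1*12) = (-97 + 27*I*√5)*(-12) = 1164 - 324*I*√5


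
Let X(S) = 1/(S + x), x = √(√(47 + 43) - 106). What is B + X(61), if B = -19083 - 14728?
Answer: -33811 + 1/(61 + I*√(106 - 3*√10)) ≈ -33811.0 - 0.0025734*I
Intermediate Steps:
x = √(-106 + 3*√10) (x = √(√90 - 106) = √(3*√10 - 106) = √(-106 + 3*√10) ≈ 9.8241*I)
X(S) = 1/(S + √(-106 + 3*√10))
B = -33811
B + X(61) = -33811 + 1/(61 + I*√(106 - 3*√10))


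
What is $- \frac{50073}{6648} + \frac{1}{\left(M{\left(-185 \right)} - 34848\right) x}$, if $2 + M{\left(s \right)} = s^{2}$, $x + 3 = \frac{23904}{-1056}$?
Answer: $- \frac{1470882187}{195285000} \approx -7.532$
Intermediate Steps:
$x = - \frac{282}{11}$ ($x = -3 + \frac{23904}{-1056} = -3 + 23904 \left(- \frac{1}{1056}\right) = -3 - \frac{249}{11} = - \frac{282}{11} \approx -25.636$)
$M{\left(s \right)} = -2 + s^{2}$
$- \frac{50073}{6648} + \frac{1}{\left(M{\left(-185 \right)} - 34848\right) x} = - \frac{50073}{6648} + \frac{1}{\left(\left(-2 + \left(-185\right)^{2}\right) - 34848\right) \left(- \frac{282}{11}\right)} = \left(-50073\right) \frac{1}{6648} + \frac{1}{\left(-2 + 34225\right) - 34848} \left(- \frac{11}{282}\right) = - \frac{16691}{2216} + \frac{1}{34223 - 34848} \left(- \frac{11}{282}\right) = - \frac{16691}{2216} + \frac{1}{-625} \left(- \frac{11}{282}\right) = - \frac{16691}{2216} - - \frac{11}{176250} = - \frac{16691}{2216} + \frac{11}{176250} = - \frac{1470882187}{195285000}$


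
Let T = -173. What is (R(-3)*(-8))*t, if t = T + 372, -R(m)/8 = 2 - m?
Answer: 63680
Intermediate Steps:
R(m) = -16 + 8*m (R(m) = -8*(2 - m) = -16 + 8*m)
t = 199 (t = -173 + 372 = 199)
(R(-3)*(-8))*t = ((-16 + 8*(-3))*(-8))*199 = ((-16 - 24)*(-8))*199 = -40*(-8)*199 = 320*199 = 63680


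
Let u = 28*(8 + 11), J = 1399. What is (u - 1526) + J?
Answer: 405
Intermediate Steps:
u = 532 (u = 28*19 = 532)
(u - 1526) + J = (532 - 1526) + 1399 = -994 + 1399 = 405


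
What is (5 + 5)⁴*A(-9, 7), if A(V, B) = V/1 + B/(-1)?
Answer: -160000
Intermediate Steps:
A(V, B) = V - B (A(V, B) = V*1 + B*(-1) = V - B)
(5 + 5)⁴*A(-9, 7) = (5 + 5)⁴*(-9 - 1*7) = 10⁴*(-9 - 7) = 10000*(-16) = -160000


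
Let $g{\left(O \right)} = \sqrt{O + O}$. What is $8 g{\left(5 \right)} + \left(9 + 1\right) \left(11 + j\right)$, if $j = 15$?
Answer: $260 + 8 \sqrt{10} \approx 285.3$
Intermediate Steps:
$g{\left(O \right)} = \sqrt{2} \sqrt{O}$ ($g{\left(O \right)} = \sqrt{2 O} = \sqrt{2} \sqrt{O}$)
$8 g{\left(5 \right)} + \left(9 + 1\right) \left(11 + j\right) = 8 \sqrt{2} \sqrt{5} + \left(9 + 1\right) \left(11 + 15\right) = 8 \sqrt{10} + 10 \cdot 26 = 8 \sqrt{10} + 260 = 260 + 8 \sqrt{10}$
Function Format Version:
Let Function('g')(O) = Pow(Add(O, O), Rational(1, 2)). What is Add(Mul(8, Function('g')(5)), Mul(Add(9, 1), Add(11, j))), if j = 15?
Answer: Add(260, Mul(8, Pow(10, Rational(1, 2)))) ≈ 285.30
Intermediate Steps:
Function('g')(O) = Mul(Pow(2, Rational(1, 2)), Pow(O, Rational(1, 2))) (Function('g')(O) = Pow(Mul(2, O), Rational(1, 2)) = Mul(Pow(2, Rational(1, 2)), Pow(O, Rational(1, 2))))
Add(Mul(8, Function('g')(5)), Mul(Add(9, 1), Add(11, j))) = Add(Mul(8, Mul(Pow(2, Rational(1, 2)), Pow(5, Rational(1, 2)))), Mul(Add(9, 1), Add(11, 15))) = Add(Mul(8, Pow(10, Rational(1, 2))), Mul(10, 26)) = Add(Mul(8, Pow(10, Rational(1, 2))), 260) = Add(260, Mul(8, Pow(10, Rational(1, 2))))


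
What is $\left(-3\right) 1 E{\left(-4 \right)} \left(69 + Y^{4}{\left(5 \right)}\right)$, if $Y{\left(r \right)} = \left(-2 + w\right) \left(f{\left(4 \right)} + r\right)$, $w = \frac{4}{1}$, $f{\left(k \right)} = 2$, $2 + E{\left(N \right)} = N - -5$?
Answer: $115455$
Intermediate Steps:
$E{\left(N \right)} = 3 + N$ ($E{\left(N \right)} = -2 + \left(N - -5\right) = -2 + \left(N + 5\right) = -2 + \left(5 + N\right) = 3 + N$)
$w = 4$ ($w = 4 \cdot 1 = 4$)
$Y{\left(r \right)} = 4 + 2 r$ ($Y{\left(r \right)} = \left(-2 + 4\right) \left(2 + r\right) = 2 \left(2 + r\right) = 4 + 2 r$)
$\left(-3\right) 1 E{\left(-4 \right)} \left(69 + Y^{4}{\left(5 \right)}\right) = \left(-3\right) 1 \left(3 - 4\right) \left(69 + \left(4 + 2 \cdot 5\right)^{4}\right) = \left(-3\right) \left(-1\right) \left(69 + \left(4 + 10\right)^{4}\right) = 3 \left(69 + 14^{4}\right) = 3 \left(69 + 38416\right) = 3 \cdot 38485 = 115455$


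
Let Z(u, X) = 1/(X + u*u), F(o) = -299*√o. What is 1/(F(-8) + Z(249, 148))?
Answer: 62149/2762489613340809 + 2309773924198*I*√2/2762489613340809 ≈ 2.2497e-11 + 0.0011825*I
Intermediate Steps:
Z(u, X) = 1/(X + u²)
1/(F(-8) + Z(249, 148)) = 1/(-598*I*√2 + 1/(148 + 249²)) = 1/(-598*I*√2 + 1/(148 + 62001)) = 1/(-598*I*√2 + 1/62149) = 1/(1/62149 - 598*I*√2)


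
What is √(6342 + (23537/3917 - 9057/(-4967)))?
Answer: 11*√19864258272583474/19455739 ≈ 79.686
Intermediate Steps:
√(6342 + (23537/3917 - 9057/(-4967))) = √(6342 + (23537*(1/3917) - 9057*(-1/4967))) = √(6342 + (23537/3917 + 9057/4967)) = √(6342 + 152384548/19455739) = √(123540681286/19455739) = 11*√19864258272583474/19455739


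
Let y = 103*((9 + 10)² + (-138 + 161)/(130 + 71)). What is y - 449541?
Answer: -82881589/201 ≈ -4.1235e+5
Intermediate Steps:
y = 7476152/201 (y = 103*(19² + 23/201) = 103*(361 + 23*(1/201)) = 103*(361 + 23/201) = 103*(72584/201) = 7476152/201 ≈ 37195.)
y - 449541 = 7476152/201 - 449541 = -82881589/201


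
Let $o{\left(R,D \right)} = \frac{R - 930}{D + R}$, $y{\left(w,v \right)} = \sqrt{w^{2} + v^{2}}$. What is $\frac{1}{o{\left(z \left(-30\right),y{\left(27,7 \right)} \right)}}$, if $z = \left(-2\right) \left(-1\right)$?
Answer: $\frac{2}{33} - \frac{\sqrt{778}}{990} \approx 0.032432$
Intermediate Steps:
$z = 2$
$y{\left(w,v \right)} = \sqrt{v^{2} + w^{2}}$
$o{\left(R,D \right)} = \frac{-930 + R}{D + R}$
$\frac{1}{o{\left(z \left(-30\right),y{\left(27,7 \right)} \right)}} = \frac{1}{\frac{1}{\sqrt{7^{2} + 27^{2}} + 2 \left(-30\right)} \left(-930 + 2 \left(-30\right)\right)} = \frac{1}{\frac{1}{\sqrt{49 + 729} - 60} \left(-930 - 60\right)} = \frac{1}{\frac{1}{\sqrt{778} - 60} \left(-990\right)} = \frac{1}{\frac{1}{-60 + \sqrt{778}} \left(-990\right)} = \frac{1}{\left(-990\right) \frac{1}{-60 + \sqrt{778}}} = \frac{2}{33} - \frac{\sqrt{778}}{990}$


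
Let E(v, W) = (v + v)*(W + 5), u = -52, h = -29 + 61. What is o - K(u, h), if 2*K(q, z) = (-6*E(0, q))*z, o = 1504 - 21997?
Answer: -20493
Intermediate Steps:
h = 32
o = -20493
E(v, W) = 2*v*(5 + W) (E(v, W) = (2*v)*(5 + W) = 2*v*(5 + W))
K(q, z) = 0 (K(q, z) = ((-12*0*(5 + q))*z)/2 = ((-6*0)*z)/2 = (0*z)/2 = (½)*0 = 0)
o - K(u, h) = -20493 - 1*0 = -20493 + 0 = -20493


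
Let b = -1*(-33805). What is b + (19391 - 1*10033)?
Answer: 43163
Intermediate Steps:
b = 33805
b + (19391 - 1*10033) = 33805 + (19391 - 1*10033) = 33805 + (19391 - 10033) = 33805 + 9358 = 43163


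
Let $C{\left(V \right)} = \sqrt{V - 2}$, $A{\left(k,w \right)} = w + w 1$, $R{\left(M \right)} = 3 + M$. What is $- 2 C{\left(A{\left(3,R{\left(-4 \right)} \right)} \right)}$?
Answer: $- 4 i \approx - 4.0 i$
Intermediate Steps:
$A{\left(k,w \right)} = 2 w$ ($A{\left(k,w \right)} = w + w = 2 w$)
$C{\left(V \right)} = \sqrt{-2 + V}$
$- 2 C{\left(A{\left(3,R{\left(-4 \right)} \right)} \right)} = - 2 \sqrt{-2 + 2 \left(3 - 4\right)} = - 2 \sqrt{-2 + 2 \left(-1\right)} = - 2 \sqrt{-2 - 2} = - 2 \sqrt{-4} = - 2 \cdot 2 i = - 4 i$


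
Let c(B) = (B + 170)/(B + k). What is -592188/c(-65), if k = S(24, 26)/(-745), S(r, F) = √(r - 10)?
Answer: 2566148/7 + 197396*√14/26075 ≈ 3.6662e+5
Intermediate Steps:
S(r, F) = √(-10 + r)
k = -√14/745 (k = √(-10 + 24)/(-745) = √14*(-1/745) = -√14/745 ≈ -0.0050224)
c(B) = (170 + B)/(B - √14/745) (c(B) = (B + 170)/(B - √14/745) = (170 + B)/(B - √14/745))
-592188/c(-65) = -592188*(-√14 + 745*(-65))/(745*(170 - 65)) = -(-2566148/7 - 197396*√14/26075) = -592188*(-13/21 - √14/78225) = 2566148/7 + 197396*√14/26075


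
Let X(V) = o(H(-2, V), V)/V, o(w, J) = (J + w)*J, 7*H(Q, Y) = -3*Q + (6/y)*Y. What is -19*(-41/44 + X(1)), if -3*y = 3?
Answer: -57/44 ≈ -1.2955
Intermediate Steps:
y = -1 (y = -⅓*3 = -1)
H(Q, Y) = -6*Y/7 - 3*Q/7 (H(Q, Y) = (-3*Q + (6/(-1))*Y)/7 = (-3*Q + (6*(-1))*Y)/7 = (-3*Q - 6*Y)/7 = (-6*Y - 3*Q)/7 = -6*Y/7 - 3*Q/7)
o(w, J) = J*(J + w)
X(V) = 6/7 + V/7 (X(V) = (V*(V + (-6*V/7 - 3/7*(-2))))/V = (V*(V + (-6*V/7 + 6/7)))/V = (V*(V + (6/7 - 6*V/7)))/V = (V*(6/7 + V/7))/V = 6/7 + V/7)
-19*(-41/44 + X(1)) = -19*(-41/44 + (6/7 + (⅐)*1)) = -19*(-41*1/44 + (6/7 + ⅐)) = -19*(-41/44 + 1) = -19*3/44 = -57/44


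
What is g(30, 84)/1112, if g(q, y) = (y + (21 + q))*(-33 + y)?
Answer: 6885/1112 ≈ 6.1915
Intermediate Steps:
g(q, y) = (-33 + y)*(21 + q + y) (g(q, y) = (21 + q + y)*(-33 + y) = (-33 + y)*(21 + q + y))
g(30, 84)/1112 = (-693 + 84² - 33*30 - 12*84 + 30*84)/1112 = (-693 + 7056 - 990 - 1008 + 2520)*(1/1112) = 6885*(1/1112) = 6885/1112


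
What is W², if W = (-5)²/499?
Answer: 625/249001 ≈ 0.0025100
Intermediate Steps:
W = 25/499 (W = 25*(1/499) = 25/499 ≈ 0.050100)
W² = (25/499)² = 625/249001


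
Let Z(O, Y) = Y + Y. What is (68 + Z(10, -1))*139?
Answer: 9174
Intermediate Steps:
Z(O, Y) = 2*Y
(68 + Z(10, -1))*139 = (68 + 2*(-1))*139 = (68 - 2)*139 = 66*139 = 9174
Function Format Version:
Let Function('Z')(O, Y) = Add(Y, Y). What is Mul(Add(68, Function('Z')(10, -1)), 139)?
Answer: 9174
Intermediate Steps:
Function('Z')(O, Y) = Mul(2, Y)
Mul(Add(68, Function('Z')(10, -1)), 139) = Mul(Add(68, Mul(2, -1)), 139) = Mul(Add(68, -2), 139) = Mul(66, 139) = 9174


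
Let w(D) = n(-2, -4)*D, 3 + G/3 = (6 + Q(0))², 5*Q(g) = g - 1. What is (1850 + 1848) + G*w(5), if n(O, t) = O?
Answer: 13894/5 ≈ 2778.8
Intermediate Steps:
Q(g) = -⅕ + g/5 (Q(g) = (g - 1)/5 = (-1 + g)/5 = -⅕ + g/5)
G = 2298/25 (G = -9 + 3*(6 + (-⅕ + (⅕)*0))² = -9 + 3*(6 + (-⅕ + 0))² = -9 + 3*(6 - ⅕)² = -9 + 3*(29/5)² = -9 + 3*(841/25) = -9 + 2523/25 = 2298/25 ≈ 91.920)
w(D) = -2*D
(1850 + 1848) + G*w(5) = (1850 + 1848) + 2298*(-2*5)/25 = 3698 + (2298/25)*(-10) = 3698 - 4596/5 = 13894/5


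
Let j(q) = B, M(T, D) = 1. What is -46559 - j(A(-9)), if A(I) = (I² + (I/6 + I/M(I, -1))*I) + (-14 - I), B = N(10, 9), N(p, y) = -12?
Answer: -46547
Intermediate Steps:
B = -12
A(I) = -14 - I + 13*I²/6 (A(I) = (I² + (I/6 + I/1)*I) + (-14 - I) = (I² + (I*(⅙) + I*1)*I) + (-14 - I) = (I² + (I/6 + I)*I) + (-14 - I) = (I² + (7*I/6)*I) + (-14 - I) = (I² + 7*I²/6) + (-14 - I) = 13*I²/6 + (-14 - I) = -14 - I + 13*I²/6)
j(q) = -12
-46559 - j(A(-9)) = -46559 - 1*(-12) = -46559 + 12 = -46547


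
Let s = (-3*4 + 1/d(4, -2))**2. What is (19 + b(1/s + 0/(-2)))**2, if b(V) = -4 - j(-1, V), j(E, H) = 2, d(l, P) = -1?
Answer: 169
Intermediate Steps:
s = 169 (s = (-3*4 + 1/(-1))**2 = (-12 + 1*(-1))**2 = (-12 - 1)**2 = (-13)**2 = 169)
b(V) = -6 (b(V) = -4 - 1*2 = -4 - 2 = -6)
(19 + b(1/s + 0/(-2)))**2 = (19 - 6)**2 = 13**2 = 169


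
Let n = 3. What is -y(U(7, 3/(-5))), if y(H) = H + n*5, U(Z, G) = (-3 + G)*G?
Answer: -429/25 ≈ -17.160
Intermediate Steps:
U(Z, G) = G*(-3 + G)
y(H) = 15 + H (y(H) = H + 3*5 = H + 15 = 15 + H)
-y(U(7, 3/(-5))) = -(15 + (3/(-5))*(-3 + 3/(-5))) = -(15 + (3*(-1/5))*(-3 + 3*(-1/5))) = -(15 - 3*(-3 - 3/5)/5) = -(15 - 3/5*(-18/5)) = -(15 + 54/25) = -1*429/25 = -429/25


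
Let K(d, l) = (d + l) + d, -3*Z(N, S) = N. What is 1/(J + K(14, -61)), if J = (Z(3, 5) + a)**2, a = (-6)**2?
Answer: 1/1192 ≈ 0.00083893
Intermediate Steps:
Z(N, S) = -N/3
a = 36
K(d, l) = l + 2*d
J = 1225 (J = (-1/3*3 + 36)**2 = (-1 + 36)**2 = 35**2 = 1225)
1/(J + K(14, -61)) = 1/(1225 + (-61 + 2*14)) = 1/(1225 + (-61 + 28)) = 1/(1225 - 33) = 1/1192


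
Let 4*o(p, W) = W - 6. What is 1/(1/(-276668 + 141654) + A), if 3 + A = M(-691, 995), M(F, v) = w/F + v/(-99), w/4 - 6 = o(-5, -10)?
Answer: -839652066/10967610755 ≈ -0.076557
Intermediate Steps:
o(p, W) = -3/2 + W/4 (o(p, W) = (W - 6)/4 = (-6 + W)/4 = -3/2 + W/4)
w = 8 (w = 24 + 4*(-3/2 + (1/4)*(-10)) = 24 + 4*(-3/2 - 5/2) = 24 + 4*(-4) = 24 - 16 = 8)
M(F, v) = 8/F - v/99 (M(F, v) = 8/F + v/(-99) = 8/F + v*(-1/99) = 8/F - v/99)
A = -893564/68409 (A = -3 + (8/(-691) - 1/99*995) = -3 + (8*(-1/691) - 995/99) = -3 + (-8/691 - 995/99) = -3 - 688337/68409 = -893564/68409 ≈ -13.062)
1/(1/(-276668 + 141654) + A) = 1/(1/(-276668 + 141654) - 893564/68409) = 1/(1/(-135014) - 893564/68409) = 1/(-1/135014 - 893564/68409) = 1/(-10967610755/839652066) = -839652066/10967610755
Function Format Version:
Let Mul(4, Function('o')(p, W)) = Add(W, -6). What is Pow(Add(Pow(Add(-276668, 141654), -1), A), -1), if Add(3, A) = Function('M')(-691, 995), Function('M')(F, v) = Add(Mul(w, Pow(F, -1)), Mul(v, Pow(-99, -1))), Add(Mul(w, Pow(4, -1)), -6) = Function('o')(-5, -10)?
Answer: Rational(-839652066, 10967610755) ≈ -0.076557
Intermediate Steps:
Function('o')(p, W) = Add(Rational(-3, 2), Mul(Rational(1, 4), W)) (Function('o')(p, W) = Mul(Rational(1, 4), Add(W, -6)) = Mul(Rational(1, 4), Add(-6, W)) = Add(Rational(-3, 2), Mul(Rational(1, 4), W)))
w = 8 (w = Add(24, Mul(4, Add(Rational(-3, 2), Mul(Rational(1, 4), -10)))) = Add(24, Mul(4, Add(Rational(-3, 2), Rational(-5, 2)))) = Add(24, Mul(4, -4)) = Add(24, -16) = 8)
Function('M')(F, v) = Add(Mul(8, Pow(F, -1)), Mul(Rational(-1, 99), v)) (Function('M')(F, v) = Add(Mul(8, Pow(F, -1)), Mul(v, Pow(-99, -1))) = Add(Mul(8, Pow(F, -1)), Mul(v, Rational(-1, 99))) = Add(Mul(8, Pow(F, -1)), Mul(Rational(-1, 99), v)))
A = Rational(-893564, 68409) (A = Add(-3, Add(Mul(8, Pow(-691, -1)), Mul(Rational(-1, 99), 995))) = Add(-3, Add(Mul(8, Rational(-1, 691)), Rational(-995, 99))) = Add(-3, Add(Rational(-8, 691), Rational(-995, 99))) = Add(-3, Rational(-688337, 68409)) = Rational(-893564, 68409) ≈ -13.062)
Pow(Add(Pow(Add(-276668, 141654), -1), A), -1) = Pow(Add(Pow(Add(-276668, 141654), -1), Rational(-893564, 68409)), -1) = Pow(Add(Pow(-135014, -1), Rational(-893564, 68409)), -1) = Pow(Add(Rational(-1, 135014), Rational(-893564, 68409)), -1) = Pow(Rational(-10967610755, 839652066), -1) = Rational(-839652066, 10967610755)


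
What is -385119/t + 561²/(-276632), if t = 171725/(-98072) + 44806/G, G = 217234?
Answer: 126094372866553186267/505780034487032 ≈ 2.4931e+5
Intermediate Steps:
t = -16455147309/10652286424 (t = 171725/(-98072) + 44806/217234 = 171725*(-1/98072) + 44806*(1/217234) = -171725/98072 + 22403/108617 = -16455147309/10652286424 ≈ -1.5448)
-385119/t + 561²/(-276632) = -385119/(-16455147309/10652286424) + 561²/(-276632) = -385119*(-10652286424/16455147309) + 314721*(-1/276632) = 455821988369384/1828349701 - 314721/276632 = 126094372866553186267/505780034487032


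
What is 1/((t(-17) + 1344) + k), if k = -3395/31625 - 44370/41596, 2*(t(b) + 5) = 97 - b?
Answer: 131547350/183485658633 ≈ 0.00071693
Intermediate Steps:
t(b) = 87/2 - b/2 (t(b) = -5 + (97 - b)/2 = -5 + (97/2 - b/2) = 87/2 - b/2)
k = -154441967/131547350 (k = -3395*1/31625 - 44370*1/41596 = -679/6325 - 22185/20798 = -154441967/131547350 ≈ -1.1740)
1/((t(-17) + 1344) + k) = 1/(((87/2 - 1/2*(-17)) + 1344) - 154441967/131547350) = 1/(((87/2 + 17/2) + 1344) - 154441967/131547350) = 1/((52 + 1344) - 154441967/131547350) = 1/(1396 - 154441967/131547350) = 1/(183485658633/131547350) = 131547350/183485658633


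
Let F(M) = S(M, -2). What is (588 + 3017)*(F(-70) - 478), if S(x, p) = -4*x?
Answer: -713790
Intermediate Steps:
F(M) = -4*M
(588 + 3017)*(F(-70) - 478) = (588 + 3017)*(-4*(-70) - 478) = 3605*(280 - 478) = 3605*(-198) = -713790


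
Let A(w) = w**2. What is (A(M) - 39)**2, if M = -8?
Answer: 625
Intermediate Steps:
(A(M) - 39)**2 = ((-8)**2 - 39)**2 = (64 - 39)**2 = 25**2 = 625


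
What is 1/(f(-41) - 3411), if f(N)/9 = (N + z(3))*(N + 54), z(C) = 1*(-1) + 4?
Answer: -1/7857 ≈ -0.00012728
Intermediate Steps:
z(C) = 3 (z(C) = -1 + 4 = 3)
f(N) = 9*(3 + N)*(54 + N) (f(N) = 9*((N + 3)*(N + 54)) = 9*((3 + N)*(54 + N)) = 9*(3 + N)*(54 + N))
1/(f(-41) - 3411) = 1/((1458 + 9*(-41)² + 513*(-41)) - 3411) = 1/((1458 + 9*1681 - 21033) - 3411) = 1/((1458 + 15129 - 21033) - 3411) = 1/(-4446 - 3411) = 1/(-7857) = -1/7857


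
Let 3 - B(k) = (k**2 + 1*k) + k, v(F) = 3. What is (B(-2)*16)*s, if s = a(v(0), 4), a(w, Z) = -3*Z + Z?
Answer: -384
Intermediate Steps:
a(w, Z) = -2*Z
s = -8 (s = -2*4 = -8)
B(k) = 3 - k**2 - 2*k (B(k) = 3 - ((k**2 + 1*k) + k) = 3 - ((k**2 + k) + k) = 3 - ((k + k**2) + k) = 3 - (k**2 + 2*k) = 3 + (-k**2 - 2*k) = 3 - k**2 - 2*k)
(B(-2)*16)*s = ((3 - 1*(-2)**2 - 2*(-2))*16)*(-8) = ((3 - 1*4 + 4)*16)*(-8) = ((3 - 4 + 4)*16)*(-8) = (3*16)*(-8) = 48*(-8) = -384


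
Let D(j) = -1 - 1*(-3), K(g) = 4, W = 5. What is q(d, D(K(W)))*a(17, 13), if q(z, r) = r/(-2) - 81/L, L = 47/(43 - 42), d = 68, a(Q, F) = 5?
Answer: -640/47 ≈ -13.617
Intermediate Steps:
L = 47 (L = 47/1 = 47*1 = 47)
D(j) = 2 (D(j) = -1 + 3 = 2)
q(z, r) = -81/47 - r/2 (q(z, r) = r/(-2) - 81/47 = r*(-1/2) - 81*1/47 = -r/2 - 81/47 = -81/47 - r/2)
q(d, D(K(W)))*a(17, 13) = (-81/47 - 1/2*2)*5 = (-81/47 - 1)*5 = -128/47*5 = -640/47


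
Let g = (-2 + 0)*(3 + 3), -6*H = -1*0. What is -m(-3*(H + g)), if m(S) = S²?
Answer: -1296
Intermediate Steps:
H = 0 (H = -(-1)*0/6 = -⅙*0 = 0)
g = -12 (g = -2*6 = -12)
-m(-3*(H + g)) = -(-3*(0 - 12))² = -(-3*(-12))² = -1*36² = -1*1296 = -1296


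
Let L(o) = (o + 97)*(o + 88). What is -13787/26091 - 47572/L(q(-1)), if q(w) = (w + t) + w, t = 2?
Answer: -339721721/55678194 ≈ -6.1015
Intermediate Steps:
q(w) = 2 + 2*w (q(w) = (w + 2) + w = (2 + w) + w = 2 + 2*w)
L(o) = (88 + o)*(97 + o) (L(o) = (97 + o)*(88 + o) = (88 + o)*(97 + o))
-13787/26091 - 47572/L(q(-1)) = -13787/26091 - 47572/(8536 + (2 + 2*(-1))**2 + 185*(2 + 2*(-1))) = -13787*1/26091 - 47572/(8536 + (2 - 2)**2 + 185*(2 - 2)) = -13787/26091 - 47572/(8536 + 0**2 + 185*0) = -13787/26091 - 47572/(8536 + 0 + 0) = -13787/26091 - 47572/8536 = -13787/26091 - 47572*1/8536 = -13787/26091 - 11893/2134 = -339721721/55678194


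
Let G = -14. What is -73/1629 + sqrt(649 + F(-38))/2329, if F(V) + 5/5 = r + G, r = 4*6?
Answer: -73/1629 + sqrt(658)/2329 ≈ -0.033799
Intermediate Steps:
r = 24
F(V) = 9 (F(V) = -1 + (24 - 14) = -1 + 10 = 9)
-73/1629 + sqrt(649 + F(-38))/2329 = -73/1629 + sqrt(649 + 9)/2329 = -73*1/1629 + sqrt(658)*(1/2329) = -73/1629 + sqrt(658)/2329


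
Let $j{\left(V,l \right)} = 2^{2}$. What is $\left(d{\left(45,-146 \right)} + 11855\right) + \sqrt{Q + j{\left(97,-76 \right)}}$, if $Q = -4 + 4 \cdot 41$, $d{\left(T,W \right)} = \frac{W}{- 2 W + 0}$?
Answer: $\frac{23709}{2} + 2 \sqrt{41} \approx 11867.0$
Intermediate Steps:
$d{\left(T,W \right)} = - \frac{1}{2}$ ($d{\left(T,W \right)} = \frac{W}{\left(-2\right) W} = W \left(- \frac{1}{2 W}\right) = - \frac{1}{2}$)
$Q = 160$ ($Q = -4 + 164 = 160$)
$j{\left(V,l \right)} = 4$
$\left(d{\left(45,-146 \right)} + 11855\right) + \sqrt{Q + j{\left(97,-76 \right)}} = \left(- \frac{1}{2} + 11855\right) + \sqrt{160 + 4} = \frac{23709}{2} + \sqrt{164} = \frac{23709}{2} + 2 \sqrt{41}$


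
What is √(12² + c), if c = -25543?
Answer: I*√25399 ≈ 159.37*I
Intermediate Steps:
√(12² + c) = √(12² - 25543) = √(144 - 25543) = √(-25399) = I*√25399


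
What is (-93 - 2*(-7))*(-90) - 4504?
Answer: 2606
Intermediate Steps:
(-93 - 2*(-7))*(-90) - 4504 = (-93 + 14)*(-90) - 4504 = -79*(-90) - 4504 = 7110 - 4504 = 2606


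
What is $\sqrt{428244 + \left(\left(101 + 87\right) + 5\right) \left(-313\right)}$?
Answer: $\sqrt{367835} \approx 606.49$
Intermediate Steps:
$\sqrt{428244 + \left(\left(101 + 87\right) + 5\right) \left(-313\right)} = \sqrt{428244 + \left(188 + 5\right) \left(-313\right)} = \sqrt{428244 + 193 \left(-313\right)} = \sqrt{428244 - 60409} = \sqrt{367835}$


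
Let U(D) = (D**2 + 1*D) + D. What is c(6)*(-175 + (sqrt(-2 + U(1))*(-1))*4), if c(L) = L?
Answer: -1074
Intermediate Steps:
U(D) = D**2 + 2*D (U(D) = (D**2 + D) + D = (D + D**2) + D = D**2 + 2*D)
c(6)*(-175 + (sqrt(-2 + U(1))*(-1))*4) = 6*(-175 + (sqrt(-2 + 1*(2 + 1))*(-1))*4) = 6*(-175 + (sqrt(-2 + 1*3)*(-1))*4) = 6*(-175 + (sqrt(-2 + 3)*(-1))*4) = 6*(-175 + (sqrt(1)*(-1))*4) = 6*(-175 + (1*(-1))*4) = 6*(-175 - 1*4) = 6*(-175 - 4) = 6*(-179) = -1074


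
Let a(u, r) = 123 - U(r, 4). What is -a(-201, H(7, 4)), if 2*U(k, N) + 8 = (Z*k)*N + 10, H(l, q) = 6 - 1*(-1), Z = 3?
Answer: -80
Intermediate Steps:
H(l, q) = 7 (H(l, q) = 6 + 1 = 7)
U(k, N) = 1 + 3*N*k/2 (U(k, N) = -4 + ((3*k)*N + 10)/2 = -4 + (3*N*k + 10)/2 = -4 + (10 + 3*N*k)/2 = -4 + (5 + 3*N*k/2) = 1 + 3*N*k/2)
a(u, r) = 122 - 6*r (a(u, r) = 123 - (1 + (3/2)*4*r) = 123 - (1 + 6*r) = 123 + (-1 - 6*r) = 122 - 6*r)
-a(-201, H(7, 4)) = -(122 - 6*7) = -(122 - 42) = -1*80 = -80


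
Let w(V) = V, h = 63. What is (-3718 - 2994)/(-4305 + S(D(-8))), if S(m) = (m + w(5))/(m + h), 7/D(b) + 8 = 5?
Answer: 610792/391751 ≈ 1.5591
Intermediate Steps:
D(b) = -7/3 (D(b) = 7/(-8 + 5) = 7/(-3) = 7*(-1/3) = -7/3)
S(m) = (5 + m)/(63 + m) (S(m) = (m + 5)/(m + 63) = (5 + m)/(63 + m))
(-3718 - 2994)/(-4305 + S(D(-8))) = (-3718 - 2994)/(-4305 + (5 - 7/3)/(63 - 7/3)) = -6712/(-4305 + (8/3)/(182/3)) = -6712/(-4305 + (3/182)*(8/3)) = -6712/(-4305 + 4/91) = -6712/(-391751/91) = -6712*(-91/391751) = 610792/391751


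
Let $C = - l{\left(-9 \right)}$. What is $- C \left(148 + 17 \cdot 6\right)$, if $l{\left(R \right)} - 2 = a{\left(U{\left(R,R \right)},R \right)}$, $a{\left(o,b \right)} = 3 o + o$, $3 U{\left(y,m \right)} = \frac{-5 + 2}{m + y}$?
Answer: $\frac{5000}{9} \approx 555.56$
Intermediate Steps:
$U{\left(y,m \right)} = - \frac{1}{m + y}$ ($U{\left(y,m \right)} = \frac{\left(-5 + 2\right) \frac{1}{m + y}}{3} = \frac{\left(-3\right) \frac{1}{m + y}}{3} = - \frac{1}{m + y}$)
$a{\left(o,b \right)} = 4 o$
$l{\left(R \right)} = 2 - \frac{2}{R}$ ($l{\left(R \right)} = 2 + 4 \left(- \frac{1}{R + R}\right) = 2 + 4 \left(- \frac{1}{2 R}\right) = 2 - \frac{2}{R}$)
$C = - \frac{20}{9}$ ($C = - (2 - \frac{2}{-9}) = - (2 - - \frac{2}{9}) = - (2 + \frac{2}{9}) = \left(-1\right) \frac{20}{9} = - \frac{20}{9} \approx -2.2222$)
$- C \left(148 + 17 \cdot 6\right) = - \frac{\left(-20\right) \left(148 + 17 \cdot 6\right)}{9} = - \frac{\left(-20\right) \left(148 + 102\right)}{9} = - \frac{\left(-20\right) 250}{9} = \left(-1\right) \left(- \frac{5000}{9}\right) = \frac{5000}{9}$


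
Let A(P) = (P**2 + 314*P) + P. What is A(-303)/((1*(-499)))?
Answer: 3636/499 ≈ 7.2866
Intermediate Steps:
A(P) = P**2 + 315*P
A(-303)/((1*(-499))) = (-303*(315 - 303))/((1*(-499))) = -303*12/(-499) = -3636*(-1/499) = 3636/499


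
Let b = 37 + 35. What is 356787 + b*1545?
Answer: 468027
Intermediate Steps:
b = 72
356787 + b*1545 = 356787 + 72*1545 = 356787 + 111240 = 468027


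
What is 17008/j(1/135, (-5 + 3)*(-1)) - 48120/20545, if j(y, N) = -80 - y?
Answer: -1362648792/6340187 ≈ -214.92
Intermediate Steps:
17008/j(1/135, (-5 + 3)*(-1)) - 48120/20545 = 17008/(-80 - 1/135) - 48120/20545 = 17008/(-80 - 1*1/135) - 48120*1/20545 = 17008/(-80 - 1/135) - 9624/4109 = 17008/(-10801/135) - 9624/4109 = 17008*(-135/10801) - 9624/4109 = -2296080/10801 - 9624/4109 = -1362648792/6340187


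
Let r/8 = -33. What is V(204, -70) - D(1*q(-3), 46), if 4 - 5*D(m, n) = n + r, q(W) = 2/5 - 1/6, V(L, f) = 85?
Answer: 203/5 ≈ 40.600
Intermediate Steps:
r = -264 (r = 8*(-33) = -264)
q(W) = 7/30 (q(W) = 2*(1/5) - 1*1/6 = 2/5 - 1/6 = 7/30)
D(m, n) = 268/5 - n/5 (D(m, n) = 4/5 - (n - 264)/5 = 4/5 - (-264 + n)/5 = 4/5 + (264/5 - n/5) = 268/5 - n/5)
V(204, -70) - D(1*q(-3), 46) = 85 - (268/5 - 1/5*46) = 85 - (268/5 - 46/5) = 85 - 1*222/5 = 85 - 222/5 = 203/5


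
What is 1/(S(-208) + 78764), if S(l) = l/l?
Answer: 1/78765 ≈ 1.2696e-5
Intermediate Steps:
S(l) = 1
1/(S(-208) + 78764) = 1/(1 + 78764) = 1/78765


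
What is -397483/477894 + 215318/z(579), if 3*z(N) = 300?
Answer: 12857428999/5973675 ≈ 2152.3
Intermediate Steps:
z(N) = 100 (z(N) = (⅓)*300 = 100)
-397483/477894 + 215318/z(579) = -397483/477894 + 215318/100 = -397483*1/477894 + 215318*(1/100) = -397483/477894 + 107659/50 = 12857428999/5973675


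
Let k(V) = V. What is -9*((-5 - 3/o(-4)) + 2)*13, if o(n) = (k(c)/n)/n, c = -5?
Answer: -3861/5 ≈ -772.20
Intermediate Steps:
o(n) = -5/n**2 (o(n) = (-5/n)/n = -5/n**2)
-9*((-5 - 3/o(-4)) + 2)*13 = -9*((-5 - 3/((-5/(-4)**2))) + 2)*13 = -9*((-5 - 3/((-5*1/16))) + 2)*13 = -9*((-5 - 3/(-5/16)) + 2)*13 = -9*((-5 - 3*(-16/5)) + 2)*13 = -9*((-5 + 48/5) + 2)*13 = -9*(23/5 + 2)*13 = -9*33/5*13 = -297/5*13 = -3861/5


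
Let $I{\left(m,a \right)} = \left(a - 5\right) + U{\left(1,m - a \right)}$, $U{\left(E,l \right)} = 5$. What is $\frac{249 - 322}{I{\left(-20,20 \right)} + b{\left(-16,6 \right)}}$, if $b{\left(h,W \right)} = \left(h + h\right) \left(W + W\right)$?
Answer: $\frac{73}{364} \approx 0.20055$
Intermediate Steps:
$b{\left(h,W \right)} = 4 W h$ ($b{\left(h,W \right)} = 2 h 2 W = 4 W h$)
$I{\left(m,a \right)} = a$ ($I{\left(m,a \right)} = \left(a - 5\right) + 5 = \left(-5 + a\right) + 5 = a$)
$\frac{249 - 322}{I{\left(-20,20 \right)} + b{\left(-16,6 \right)}} = \frac{249 - 322}{20 + 4 \cdot 6 \left(-16\right)} = - \frac{73}{20 - 384} = - \frac{73}{-364} = \left(-73\right) \left(- \frac{1}{364}\right) = \frac{73}{364}$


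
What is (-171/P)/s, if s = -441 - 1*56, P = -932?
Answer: -171/463204 ≈ -0.00036917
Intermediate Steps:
s = -497 (s = -441 - 56 = -497)
(-171/P)/s = -171/(-932)/(-497) = -171*(-1/932)*(-1/497) = (171/932)*(-1/497) = -171/463204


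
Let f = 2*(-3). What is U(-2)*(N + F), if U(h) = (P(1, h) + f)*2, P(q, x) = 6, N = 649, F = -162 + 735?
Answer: 0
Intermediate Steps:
F = 573
f = -6
U(h) = 0 (U(h) = (6 - 6)*2 = 0*2 = 0)
U(-2)*(N + F) = 0*(649 + 573) = 0*1222 = 0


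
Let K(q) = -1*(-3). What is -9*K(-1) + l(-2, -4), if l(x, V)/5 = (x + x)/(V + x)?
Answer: -71/3 ≈ -23.667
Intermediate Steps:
l(x, V) = 10*x/(V + x) (l(x, V) = 5*((x + x)/(V + x)) = 5*((2*x)/(V + x)) = 5*(2*x/(V + x)) = 10*x/(V + x))
K(q) = 3
-9*K(-1) + l(-2, -4) = -9*3 + 10*(-2)/(-4 - 2) = -27 + 10*(-2)/(-6) = -27 + 10*(-2)*(-⅙) = -27 + 10/3 = -71/3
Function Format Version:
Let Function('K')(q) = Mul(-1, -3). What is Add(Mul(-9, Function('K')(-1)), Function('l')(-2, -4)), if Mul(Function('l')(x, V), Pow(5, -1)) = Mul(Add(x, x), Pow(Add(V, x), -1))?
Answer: Rational(-71, 3) ≈ -23.667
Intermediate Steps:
Function('l')(x, V) = Mul(10, x, Pow(Add(V, x), -1)) (Function('l')(x, V) = Mul(5, Mul(Add(x, x), Pow(Add(V, x), -1))) = Mul(5, Mul(Mul(2, x), Pow(Add(V, x), -1))) = Mul(5, Mul(2, x, Pow(Add(V, x), -1))) = Mul(10, x, Pow(Add(V, x), -1)))
Function('K')(q) = 3
Add(Mul(-9, Function('K')(-1)), Function('l')(-2, -4)) = Add(Mul(-9, 3), Mul(10, -2, Pow(Add(-4, -2), -1))) = Add(-27, Mul(10, -2, Pow(-6, -1))) = Add(-27, Mul(10, -2, Rational(-1, 6))) = Add(-27, Rational(10, 3)) = Rational(-71, 3)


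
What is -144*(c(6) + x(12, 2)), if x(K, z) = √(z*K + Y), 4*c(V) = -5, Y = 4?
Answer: 180 - 288*√7 ≈ -581.98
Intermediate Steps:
c(V) = -5/4 (c(V) = (¼)*(-5) = -5/4)
x(K, z) = √(4 + K*z) (x(K, z) = √(z*K + 4) = √(K*z + 4) = √(4 + K*z))
-144*(c(6) + x(12, 2)) = -144*(-5/4 + √(4 + 12*2)) = -144*(-5/4 + √(4 + 24)) = -144*(-5/4 + √28) = -144*(-5/4 + 2*√7) = 180 - 288*√7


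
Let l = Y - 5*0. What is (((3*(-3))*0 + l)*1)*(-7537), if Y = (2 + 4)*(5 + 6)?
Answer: -497442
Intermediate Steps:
Y = 66 (Y = 6*11 = 66)
l = 66 (l = 66 - 5*0 = 66 + 0 = 66)
(((3*(-3))*0 + l)*1)*(-7537) = (((3*(-3))*0 + 66)*1)*(-7537) = ((-9*0 + 66)*1)*(-7537) = ((0 + 66)*1)*(-7537) = (66*1)*(-7537) = 66*(-7537) = -497442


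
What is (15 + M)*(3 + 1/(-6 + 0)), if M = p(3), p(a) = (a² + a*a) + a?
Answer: 102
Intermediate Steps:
p(a) = a + 2*a² (p(a) = (a² + a²) + a = 2*a² + a = a + 2*a²)
M = 21 (M = 3*(1 + 2*3) = 3*(1 + 6) = 3*7 = 21)
(15 + M)*(3 + 1/(-6 + 0)) = (15 + 21)*(3 + 1/(-6 + 0)) = 36*(3 + 1/(-6)) = 36*(3 - ⅙) = 36*(17/6) = 102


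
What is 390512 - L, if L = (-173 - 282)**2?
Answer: 183487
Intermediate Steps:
L = 207025 (L = (-455)**2 = 207025)
390512 - L = 390512 - 1*207025 = 390512 - 207025 = 183487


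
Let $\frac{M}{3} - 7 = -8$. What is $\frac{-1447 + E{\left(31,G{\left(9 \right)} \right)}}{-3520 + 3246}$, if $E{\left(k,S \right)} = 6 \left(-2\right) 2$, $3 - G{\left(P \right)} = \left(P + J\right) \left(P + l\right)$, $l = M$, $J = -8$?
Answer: $\frac{1471}{274} \approx 5.3686$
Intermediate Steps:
$M = -3$ ($M = 21 + 3 \left(-8\right) = 21 - 24 = -3$)
$l = -3$
$G{\left(P \right)} = 3 - \left(-8 + P\right) \left(-3 + P\right)$ ($G{\left(P \right)} = 3 - \left(P - 8\right) \left(P - 3\right) = 3 - \left(-8 + P\right) \left(-3 + P\right)$)
$E{\left(k,S \right)} = -24$ ($E{\left(k,S \right)} = \left(-12\right) 2 = -24$)
$\frac{-1447 + E{\left(31,G{\left(9 \right)} \right)}}{-3520 + 3246} = \frac{-1447 - 24}{-3520 + 3246} = - \frac{1471}{-274} = \left(-1471\right) \left(- \frac{1}{274}\right) = \frac{1471}{274}$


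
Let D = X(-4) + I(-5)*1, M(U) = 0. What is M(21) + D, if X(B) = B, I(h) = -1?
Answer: -5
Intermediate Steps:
D = -5 (D = -4 - 1*1 = -4 - 1 = -5)
M(21) + D = 0 - 5 = -5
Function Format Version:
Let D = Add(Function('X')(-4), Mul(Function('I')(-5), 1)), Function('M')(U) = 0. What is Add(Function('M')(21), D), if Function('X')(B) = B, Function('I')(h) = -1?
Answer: -5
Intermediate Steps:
D = -5 (D = Add(-4, Mul(-1, 1)) = Add(-4, -1) = -5)
Add(Function('M')(21), D) = Add(0, -5) = -5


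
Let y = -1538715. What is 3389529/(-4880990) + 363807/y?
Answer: -466083829611/500696835190 ≈ -0.93087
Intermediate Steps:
3389529/(-4880990) + 363807/y = 3389529/(-4880990) + 363807/(-1538715) = 3389529*(-1/4880990) + 363807*(-1/1538715) = -3389529/4880990 - 121269/512905 = -466083829611/500696835190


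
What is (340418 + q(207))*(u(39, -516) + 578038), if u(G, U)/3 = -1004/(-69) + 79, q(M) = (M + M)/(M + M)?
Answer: 4528025116851/23 ≈ 1.9687e+11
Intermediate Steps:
q(M) = 1 (q(M) = (2*M)/((2*M)) = (2*M)*(1/(2*M)) = 1)
u(G, U) = 6455/23 (u(G, U) = 3*(-1004/(-69) + 79) = 3*(-1004*(-1/69) + 79) = 3*(1004/69 + 79) = 3*(6455/69) = 6455/23)
(340418 + q(207))*(u(39, -516) + 578038) = (340418 + 1)*(6455/23 + 578038) = 340419*(13301329/23) = 4528025116851/23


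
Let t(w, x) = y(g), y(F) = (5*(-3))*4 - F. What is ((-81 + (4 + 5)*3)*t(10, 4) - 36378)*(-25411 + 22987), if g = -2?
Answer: 80588304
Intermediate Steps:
y(F) = -60 - F (y(F) = -15*4 - F = -60 - F)
t(w, x) = -58 (t(w, x) = -60 - 1*(-2) = -60 + 2 = -58)
((-81 + (4 + 5)*3)*t(10, 4) - 36378)*(-25411 + 22987) = ((-81 + (4 + 5)*3)*(-58) - 36378)*(-25411 + 22987) = ((-81 + 9*3)*(-58) - 36378)*(-2424) = ((-81 + 27)*(-58) - 36378)*(-2424) = (-54*(-58) - 36378)*(-2424) = (3132 - 36378)*(-2424) = -33246*(-2424) = 80588304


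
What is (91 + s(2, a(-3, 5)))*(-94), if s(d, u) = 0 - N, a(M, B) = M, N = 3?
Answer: -8272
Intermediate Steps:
s(d, u) = -3 (s(d, u) = 0 - 1*3 = 0 - 3 = -3)
(91 + s(2, a(-3, 5)))*(-94) = (91 - 3)*(-94) = 88*(-94) = -8272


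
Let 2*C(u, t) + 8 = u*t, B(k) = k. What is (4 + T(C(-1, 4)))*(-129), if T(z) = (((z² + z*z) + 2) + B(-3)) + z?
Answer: -8901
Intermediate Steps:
C(u, t) = -4 + t*u/2 (C(u, t) = -4 + (u*t)/2 = -4 + (t*u)/2 = -4 + t*u/2)
T(z) = -1 + z + 2*z² (T(z) = (((z² + z*z) + 2) - 3) + z = (((z² + z²) + 2) - 3) + z = ((2*z² + 2) - 3) + z = ((2 + 2*z²) - 3) + z = (-1 + 2*z²) + z = -1 + z + 2*z²)
(4 + T(C(-1, 4)))*(-129) = (4 + (-1 + (-4 + (½)*4*(-1)) + 2*(-4 + (½)*4*(-1))²))*(-129) = (4 + (-1 + (-4 - 2) + 2*(-4 - 2)²))*(-129) = (4 + (-1 - 6 + 2*(-6)²))*(-129) = (4 + (-1 - 6 + 2*36))*(-129) = (4 + (-1 - 6 + 72))*(-129) = (4 + 65)*(-129) = 69*(-129) = -8901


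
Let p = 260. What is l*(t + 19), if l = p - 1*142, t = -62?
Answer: -5074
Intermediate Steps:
l = 118 (l = 260 - 1*142 = 260 - 142 = 118)
l*(t + 19) = 118*(-62 + 19) = 118*(-43) = -5074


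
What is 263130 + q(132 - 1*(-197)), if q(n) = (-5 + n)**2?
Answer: 368106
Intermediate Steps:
263130 + q(132 - 1*(-197)) = 263130 + (-5 + (132 - 1*(-197)))**2 = 263130 + (-5 + (132 + 197))**2 = 263130 + (-5 + 329)**2 = 263130 + 324**2 = 263130 + 104976 = 368106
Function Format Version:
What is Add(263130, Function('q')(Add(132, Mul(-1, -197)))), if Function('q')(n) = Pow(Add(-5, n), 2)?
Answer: 368106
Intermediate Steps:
Add(263130, Function('q')(Add(132, Mul(-1, -197)))) = Add(263130, Pow(Add(-5, Add(132, Mul(-1, -197))), 2)) = Add(263130, Pow(Add(-5, Add(132, 197)), 2)) = Add(263130, Pow(Add(-5, 329), 2)) = Add(263130, Pow(324, 2)) = Add(263130, 104976) = 368106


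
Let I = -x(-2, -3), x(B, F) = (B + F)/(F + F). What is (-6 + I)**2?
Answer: 1681/36 ≈ 46.694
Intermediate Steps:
x(B, F) = (B + F)/(2*F) (x(B, F) = (B + F)/((2*F)) = (B + F)*(1/(2*F)) = (B + F)/(2*F))
I = -5/6 (I = -(-2 - 3)/(2*(-3)) = -(-1)*(-5)/(2*3) = -1*5/6 = -5/6 ≈ -0.83333)
(-6 + I)**2 = (-6 - 5/6)**2 = (-41/6)**2 = 1681/36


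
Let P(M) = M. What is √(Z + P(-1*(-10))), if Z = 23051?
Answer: √23061 ≈ 151.86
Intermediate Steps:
√(Z + P(-1*(-10))) = √(23051 - 1*(-10)) = √(23051 + 10) = √23061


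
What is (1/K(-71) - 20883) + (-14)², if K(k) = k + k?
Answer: -2937555/142 ≈ -20687.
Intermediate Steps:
K(k) = 2*k
(1/K(-71) - 20883) + (-14)² = (1/(2*(-71)) - 20883) + (-14)² = (1/(-142) - 20883) + 196 = (-1/142 - 20883) + 196 = -2965387/142 + 196 = -2937555/142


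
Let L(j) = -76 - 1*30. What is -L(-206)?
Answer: 106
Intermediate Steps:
L(j) = -106 (L(j) = -76 - 30 = -106)
-L(-206) = -1*(-106) = 106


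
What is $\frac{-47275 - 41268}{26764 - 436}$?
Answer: $- \frac{88543}{26328} \approx -3.3631$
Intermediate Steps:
$\frac{-47275 - 41268}{26764 - 436} = - \frac{88543}{26328}$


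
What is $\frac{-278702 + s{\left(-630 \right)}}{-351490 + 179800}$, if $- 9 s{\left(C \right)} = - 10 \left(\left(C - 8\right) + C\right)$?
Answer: $\frac{1260499}{772605} \approx 1.6315$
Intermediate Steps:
$s{\left(C \right)} = - \frac{80}{9} + \frac{20 C}{9}$ ($s{\left(C \right)} = - \frac{\left(-10\right) \left(\left(C - 8\right) + C\right)}{9} = - \frac{\left(-10\right) \left(\left(-8 + C\right) + C\right)}{9} = - \frac{\left(-10\right) \left(-8 + 2 C\right)}{9} = - \frac{80 - 20 C}{9} = - \frac{80}{9} + \frac{20 C}{9}$)
$\frac{-278702 + s{\left(-630 \right)}}{-351490 + 179800} = \frac{-278702 + \left(- \frac{80}{9} + \frac{20}{9} \left(-630\right)\right)}{-351490 + 179800} = \frac{-278702 - \frac{12680}{9}}{-171690} = \left(-278702 - \frac{12680}{9}\right) \left(- \frac{1}{171690}\right) = \left(- \frac{2520998}{9}\right) \left(- \frac{1}{171690}\right) = \frac{1260499}{772605}$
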